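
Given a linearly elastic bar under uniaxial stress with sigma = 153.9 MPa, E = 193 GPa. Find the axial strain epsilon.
Model: a linearly elastic bar under uniaxial stress, so epsilon = sigma / E.
Convert to SI units:
  sigma = 153.9 MPa = 1.539 × 10⁸ Pa
  E = 193 GPa = 1.93 × 10¹¹ Pa
Substitute:
  epsilon = (1.539 × 10⁸) / (1.93 × 10¹¹)
  epsilon = 0.0007974
Final answer: epsilon = 0.0007974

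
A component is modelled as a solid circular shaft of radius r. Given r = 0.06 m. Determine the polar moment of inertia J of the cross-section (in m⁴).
Model: a solid circular shaft of radius r, so J = (π·r^4) / 2.
Substitute:
  J = (π × 0.06^4) / 2
  J = 2.036 × 10⁻⁵ m⁴
Final answer: J = 2.036 × 10⁻⁵ m⁴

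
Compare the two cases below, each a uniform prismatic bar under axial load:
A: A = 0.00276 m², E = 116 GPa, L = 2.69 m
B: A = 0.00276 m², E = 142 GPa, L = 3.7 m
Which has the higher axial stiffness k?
Model: a uniform prismatic bar under axial load, so k = (A·E) / L (SI units).
  A: k = (0.00276 × (1.16 × 10¹¹)) / 2.69 = 1.19 × 10⁸ N/m = 119 MN/m
  B: k = (0.00276 × (1.42 × 10¹¹)) / 3.7 = 1.059 × 10⁸ N/m = 105.9 MN/m
119 MN/m > 105.9 MN/m, so A is larger.
Final answer: A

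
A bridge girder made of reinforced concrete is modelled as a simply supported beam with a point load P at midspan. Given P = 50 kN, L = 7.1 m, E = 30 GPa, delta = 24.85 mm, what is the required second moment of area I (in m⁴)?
Model: a simply supported beam with a point load P at midspan, so delta = (P·L^3) / (48·E·I).
Solve for I: I = (P·L^3) / (48·delta·E).
Convert to SI units:
  P = 50 kN = 50000 N
  E = 30 GPa = 3 × 10¹⁰ Pa
  delta = 24.85 mm = 0.02485 m
Substitute:
  I = (50000 × 7.1^3) / (48 × 0.02485 × (3 × 10¹⁰))
  I = 0.0005001 m⁴
Final answer: I = 0.0005001 m⁴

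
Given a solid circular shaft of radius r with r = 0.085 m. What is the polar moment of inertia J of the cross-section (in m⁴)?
Model: a solid circular shaft of radius r, so J = (π·r^4) / 2.
Substitute:
  J = (π × 0.085^4) / 2
  J = 8.2 × 10⁻⁵ m⁴
Final answer: J = 8.2 × 10⁻⁵ m⁴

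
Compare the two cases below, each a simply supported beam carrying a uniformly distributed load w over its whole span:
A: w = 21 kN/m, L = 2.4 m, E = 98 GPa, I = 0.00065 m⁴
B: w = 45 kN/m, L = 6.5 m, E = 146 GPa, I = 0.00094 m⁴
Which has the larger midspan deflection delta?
Model: a simply supported beam carrying a uniformly distributed load w over its whole span, so delta = (5·w·L^4) / (384·E·I) (SI units).
  A: delta = (5 × 21000 × 2.4^4) / (384 × (9.8 × 10¹⁰) × 0.00065) = 0.0001424 m = 0.1424 mm
  B: delta = (5 × 45000 × 6.5^4) / (384 × (1.46 × 10¹¹) × 0.00094) = 0.007621 m = 7.621 mm
7.621 mm > 0.1424 mm, so B is larger.
Final answer: B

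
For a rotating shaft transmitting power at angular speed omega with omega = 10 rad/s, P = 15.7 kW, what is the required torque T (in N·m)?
Model: a rotating shaft transmitting power at angular speed omega, so P = T·omega.
Solve for T: T = P / omega.
Convert to SI units:
  P = 15.7 kW = 15700 W
Substitute:
  T = 15700 / 10
  T = 1570 N·m
Final answer: T = 1570 N·m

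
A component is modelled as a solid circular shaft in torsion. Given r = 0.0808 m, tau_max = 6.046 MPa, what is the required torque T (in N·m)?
Model: a solid circular shaft in torsion, so tau_max = (2·T) / (π·r^3).
Solve for T: T = (π·tau_max·r^3) / 2.
Convert to SI units:
  tau_max = 6.046 MPa = 6.046 × 10⁶ Pa
Substitute:
  T = (π × (6.046 × 10⁶) × 0.0808^3) / 2
  T = 5010 N·m
Final answer: T = 5010 N·m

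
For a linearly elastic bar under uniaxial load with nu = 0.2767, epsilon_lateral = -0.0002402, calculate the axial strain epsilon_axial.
Model: a linearly elastic bar under uniaxial load, so epsilon_lateral = -nu·epsilon_axial.
Solve for epsilon_axial: epsilon_axial = -epsilon_lateral / nu.
Substitute:
  epsilon_axial = -(-0.0002402) / 0.2767
  epsilon_axial = 0.0008681
Final answer: epsilon_axial = 0.0008681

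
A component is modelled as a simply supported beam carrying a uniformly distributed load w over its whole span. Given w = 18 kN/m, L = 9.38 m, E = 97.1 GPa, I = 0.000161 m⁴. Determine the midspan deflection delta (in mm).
Model: a simply supported beam carrying a uniformly distributed load w over its whole span, so delta = (5·w·L^4) / (384·E·I).
Convert to SI units:
  w = 18 kN/m = 18000 N/m
  E = 97.1 GPa = 9.71 × 10¹⁰ Pa
Substitute:
  delta = (5 × 18000 × 9.38^4) / (384 × (9.71 × 10¹⁰) × 0.000161)
  delta = 0.1161 m
Convert: delta = 0.1161 m = 116.1 mm
Final answer: delta = 116.1 mm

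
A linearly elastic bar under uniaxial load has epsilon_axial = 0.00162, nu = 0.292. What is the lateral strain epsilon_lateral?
Model: a linearly elastic bar under uniaxial load, so epsilon_lateral = -nu·epsilon_axial.
Substitute:
  epsilon_lateral = -(0.292 × 0.00162)
  epsilon_lateral = -0.000473
Final answer: epsilon_lateral = -0.000473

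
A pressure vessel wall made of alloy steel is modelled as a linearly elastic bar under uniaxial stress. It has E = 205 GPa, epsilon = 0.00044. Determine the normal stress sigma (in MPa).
Model: a linearly elastic bar under uniaxial stress, so sigma = E·epsilon.
Convert to SI units:
  E = 205 GPa = 2.05 × 10¹¹ Pa
Substitute:
  sigma = (2.05 × 10¹¹) × 0.00044
  sigma = 9.02 × 10⁷ Pa
Convert: sigma = 9.02 × 10⁷ Pa = 90.2 MPa
Final answer: sigma = 90.2 MPa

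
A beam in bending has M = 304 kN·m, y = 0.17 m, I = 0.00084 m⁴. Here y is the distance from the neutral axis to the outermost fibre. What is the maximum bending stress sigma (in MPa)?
Model: a beam in bending, so sigma = (M·y) / I.
Convert to SI units:
  M = 304 kN·m = 304000 N·m
Substitute:
  sigma = (304000 × 0.17) / 0.00084
  sigma = 6.152 × 10⁷ Pa
Convert: sigma = 6.152 × 10⁷ Pa = 61.52 MPa
Final answer: sigma = 61.52 MPa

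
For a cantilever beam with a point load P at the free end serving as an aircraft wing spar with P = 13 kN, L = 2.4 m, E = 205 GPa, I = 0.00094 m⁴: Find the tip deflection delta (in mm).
Model: a cantilever beam with a point load P at the free end, so delta = (P·L^3) / (3·E·I).
Convert to SI units:
  P = 13 kN = 13000 N
  E = 205 GPa = 2.05 × 10¹¹ Pa
Substitute:
  delta = (13000 × 2.4^3) / (3 × (2.05 × 10¹¹) × 0.00094)
  delta = 0.0003109 m
Convert: delta = 0.0003109 m = 0.3109 mm
Final answer: delta = 0.3109 mm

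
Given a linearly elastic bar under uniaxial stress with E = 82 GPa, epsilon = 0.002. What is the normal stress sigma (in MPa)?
Model: a linearly elastic bar under uniaxial stress, so sigma = E·epsilon.
Convert to SI units:
  E = 82 GPa = 8.2 × 10¹⁰ Pa
Substitute:
  sigma = (8.2 × 10¹⁰) × 0.002
  sigma = 1.64 × 10⁸ Pa
Convert: sigma = 1.64 × 10⁸ Pa = 164 MPa
Final answer: sigma = 164 MPa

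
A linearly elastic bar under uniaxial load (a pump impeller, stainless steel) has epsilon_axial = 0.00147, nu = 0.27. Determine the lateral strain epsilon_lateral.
Model: a linearly elastic bar under uniaxial load, so epsilon_lateral = -nu·epsilon_axial.
Substitute:
  epsilon_lateral = -(0.27 × 0.00147)
  epsilon_lateral = -0.0003969
Final answer: epsilon_lateral = -0.0003969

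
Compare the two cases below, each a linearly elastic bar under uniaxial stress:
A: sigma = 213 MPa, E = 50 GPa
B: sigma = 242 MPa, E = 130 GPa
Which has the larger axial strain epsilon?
Model: a linearly elastic bar under uniaxial stress, so epsilon = sigma / E (SI units).
  A: epsilon = (2.13 × 10⁸) / (5 × 10¹⁰) = 0.00426
  B: epsilon = (2.42 × 10⁸) / (1.3 × 10¹¹) = 0.001862
0.00426 > 0.001862, so A is larger.
Final answer: A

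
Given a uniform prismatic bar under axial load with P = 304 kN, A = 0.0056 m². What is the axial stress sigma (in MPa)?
Model: a uniform prismatic bar under axial load, so sigma = P / A.
Convert to SI units:
  P = 304 kN = 304000 N
Substitute:
  sigma = 304000 / 0.0056
  sigma = 5.429 × 10⁷ Pa
Convert: sigma = 5.429 × 10⁷ Pa = 54.29 MPa
Final answer: sigma = 54.29 MPa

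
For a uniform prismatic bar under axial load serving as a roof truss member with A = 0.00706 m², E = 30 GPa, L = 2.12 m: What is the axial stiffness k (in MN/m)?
Model: a uniform prismatic bar under axial load, so k = (A·E) / L.
Convert to SI units:
  E = 30 GPa = 3 × 10¹⁰ Pa
Substitute:
  k = (0.00706 × (3 × 10¹⁰)) / 2.12
  k = 9.991 × 10⁷ N/m
Convert: k = 9.991 × 10⁷ N/m = 99.91 MN/m
Final answer: k = 99.91 MN/m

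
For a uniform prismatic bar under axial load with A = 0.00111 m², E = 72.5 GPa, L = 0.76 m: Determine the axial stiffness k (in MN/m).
Model: a uniform prismatic bar under axial load, so k = (A·E) / L.
Convert to SI units:
  E = 72.5 GPa = 7.25 × 10¹⁰ Pa
Substitute:
  k = (0.00111 × (7.25 × 10¹⁰)) / 0.76
  k = 1.059 × 10⁸ N/m
Convert: k = 1.059 × 10⁸ N/m = 105.9 MN/m
Final answer: k = 105.9 MN/m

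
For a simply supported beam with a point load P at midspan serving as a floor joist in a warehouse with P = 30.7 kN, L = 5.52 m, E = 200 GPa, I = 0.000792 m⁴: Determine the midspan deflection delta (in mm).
Model: a simply supported beam with a point load P at midspan, so delta = (P·L^3) / (48·E·I).
Convert to SI units:
  P = 30.7 kN = 30700 N
  E = 200 GPa = 2 × 10¹¹ Pa
Substitute:
  delta = (30700 × 5.52^3) / (48 × (2 × 10¹¹) × 0.000792)
  delta = 0.0006791 m
Convert: delta = 0.0006791 m = 0.6791 mm
Final answer: delta = 0.6791 mm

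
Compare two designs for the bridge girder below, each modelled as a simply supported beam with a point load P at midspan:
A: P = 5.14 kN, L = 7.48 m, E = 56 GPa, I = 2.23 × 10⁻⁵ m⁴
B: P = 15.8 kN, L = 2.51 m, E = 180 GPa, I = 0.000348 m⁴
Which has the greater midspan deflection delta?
Model: a simply supported beam with a point load P at midspan, so delta = (P·L^3) / (48·E·I) (SI units).
  A: delta = (5140 × 7.48^3) / (48 × (5.6 × 10¹⁰) × (2.23 × 10⁻⁵)) = 0.03589 m = 35.89 mm
  B: delta = (15800 × 2.51^3) / (48 × (1.8 × 10¹¹) × 0.000348) = 8.31 × 10⁻⁵ m = 0.0831 mm
35.89 mm > 0.0831 mm, so A is larger.
Final answer: A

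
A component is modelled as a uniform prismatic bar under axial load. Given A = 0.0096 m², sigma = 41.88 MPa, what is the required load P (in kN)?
Model: a uniform prismatic bar under axial load, so sigma = P / A.
Solve for P: P = sigma·A.
Convert to SI units:
  sigma = 41.88 MPa = 4.188 × 10⁷ Pa
Substitute:
  P = (4.188 × 10⁷) × 0.0096
  P = 402000 N
Convert: P = 402000 N = 402 kN
Final answer: P = 402 kN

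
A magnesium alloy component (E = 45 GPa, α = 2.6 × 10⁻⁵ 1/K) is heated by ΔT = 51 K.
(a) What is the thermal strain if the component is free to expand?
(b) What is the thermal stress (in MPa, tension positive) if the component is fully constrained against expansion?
(a) Free thermal strain ε_th = α·ΔT = (2.6 × 10⁻⁵) × 51 = 0.001326
(b) Fully constrained, the expansion is suppressed, so σ = -E·α·ΔT. Convert E = 45 GPa = 4.5 × 10¹⁰ Pa.
  σ = -(4.5 × 10¹⁰) × (2.6 × 10⁻⁵) × 51 = -5.967 × 10⁷ Pa = -59.67 MPa (compressive)
Final answer: (a) ε_th = 0.001326, (b) σ = -59.67 MPa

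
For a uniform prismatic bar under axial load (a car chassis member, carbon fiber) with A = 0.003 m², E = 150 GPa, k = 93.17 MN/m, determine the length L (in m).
Model: a uniform prismatic bar under axial load, so k = (A·E) / L.
Solve for L: L = (A·E) / k.
Convert to SI units:
  E = 150 GPa = 1.5 × 10¹¹ Pa
  k = 93.17 MN/m = 9.317 × 10⁷ N/m
Substitute:
  L = (0.003 × (1.5 × 10¹¹)) / (9.317 × 10⁷)
  L = 4.83 m
Final answer: L = 4.83 m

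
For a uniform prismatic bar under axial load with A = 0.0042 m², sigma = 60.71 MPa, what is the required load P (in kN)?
Model: a uniform prismatic bar under axial load, so sigma = P / A.
Solve for P: P = sigma·A.
Convert to SI units:
  sigma = 60.71 MPa = 6.071 × 10⁷ Pa
Substitute:
  P = (6.071 × 10⁷) × 0.0042
  P = 255000 N
Convert: P = 255000 N = 255 kN
Final answer: P = 255 kN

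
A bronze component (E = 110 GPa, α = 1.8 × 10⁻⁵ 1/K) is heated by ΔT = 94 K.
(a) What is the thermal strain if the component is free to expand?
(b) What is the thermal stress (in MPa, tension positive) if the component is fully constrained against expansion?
(a) Free thermal strain ε_th = α·ΔT = (1.8 × 10⁻⁵) × 94 = 0.001692
(b) Fully constrained, the expansion is suppressed, so σ = -E·α·ΔT. Convert E = 110 GPa = 1.1 × 10¹¹ Pa.
  σ = -(1.1 × 10¹¹) × (1.8 × 10⁻⁵) × 94 = -1.861 × 10⁸ Pa = -186.1 MPa (compressive)
Final answer: (a) ε_th = 0.001692, (b) σ = -186.1 MPa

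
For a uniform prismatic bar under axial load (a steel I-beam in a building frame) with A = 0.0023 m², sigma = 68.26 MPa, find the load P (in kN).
Model: a uniform prismatic bar under axial load, so sigma = P / A.
Solve for P: P = sigma·A.
Convert to SI units:
  sigma = 68.26 MPa = 6.826 × 10⁷ Pa
Substitute:
  P = (6.826 × 10⁷) × 0.0023
  P = 157000 N
Convert: P = 157000 N = 157 kN
Final answer: P = 157 kN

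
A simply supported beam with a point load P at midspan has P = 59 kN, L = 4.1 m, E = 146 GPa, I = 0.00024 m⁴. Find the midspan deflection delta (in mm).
Model: a simply supported beam with a point load P at midspan, so delta = (P·L^3) / (48·E·I).
Convert to SI units:
  P = 59 kN = 59000 N
  E = 146 GPa = 1.46 × 10¹¹ Pa
Substitute:
  delta = (59000 × 4.1^3) / (48 × (1.46 × 10¹¹) × 0.00024)
  delta = 0.002418 m
Convert: delta = 0.002418 m = 2.418 mm
Final answer: delta = 2.418 mm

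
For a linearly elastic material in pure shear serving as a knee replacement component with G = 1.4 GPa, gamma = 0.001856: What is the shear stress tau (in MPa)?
Model: a linearly elastic material in pure shear, so tau = G·gamma.
Convert to SI units:
  G = 1.4 GPa = 1.4 × 10⁹ Pa
Substitute:
  tau = (1.4 × 10⁹) × 0.001856
  tau = 2.598 × 10⁶ Pa
Convert: tau = 2.598 × 10⁶ Pa = 2.598 MPa
Final answer: tau = 2.598 MPa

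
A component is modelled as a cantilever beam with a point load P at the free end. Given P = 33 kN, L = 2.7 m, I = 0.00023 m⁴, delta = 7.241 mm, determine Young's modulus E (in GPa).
Model: a cantilever beam with a point load P at the free end, so delta = (P·L^3) / (3·E·I).
Solve for E: E = (P·L^3) / (3·delta·I).
Convert to SI units:
  P = 33 kN = 33000 N
  delta = 7.241 mm = 0.007241 m
Substitute:
  E = (33000 × 2.7^3) / (3 × 0.007241 × 0.00023)
  E = 1.3 × 10¹¹ Pa
Convert: E = 1.3 × 10¹¹ Pa = 130 GPa
Final answer: E = 130 GPa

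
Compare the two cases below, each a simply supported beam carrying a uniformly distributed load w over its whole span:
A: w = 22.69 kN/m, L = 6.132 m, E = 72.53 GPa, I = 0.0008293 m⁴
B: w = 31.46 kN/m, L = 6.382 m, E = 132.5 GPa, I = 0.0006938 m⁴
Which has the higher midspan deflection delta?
Model: a simply supported beam carrying a uniformly distributed load w over its whole span, so delta = (5·w·L^4) / (384·E·I) (SI units).
  A: delta = (5 × 22690 × 6.132^4) / (384 × (7.253 × 10¹⁰) × 0.0008293) = 0.006945 m = 6.945 mm
  B: delta = (5 × 31460 × 6.382^4) / (384 × (1.325 × 10¹¹) × 0.0006938) = 0.007392 m = 7.392 mm
7.392 mm > 6.945 mm, so B is larger.
Final answer: B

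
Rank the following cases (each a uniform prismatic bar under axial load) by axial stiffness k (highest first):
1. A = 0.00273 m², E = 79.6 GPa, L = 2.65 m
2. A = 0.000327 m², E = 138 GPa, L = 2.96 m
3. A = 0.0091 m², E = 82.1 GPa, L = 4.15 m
Model: a uniform prismatic bar under axial load, so k = (A·E) / L (SI units).
  Case 1: k = (0.00273 × (7.96 × 10¹⁰)) / 2.65 = 8.2 × 10⁷ N/m = 82 MN/m
  Case 2: k = (0.000327 × (1.38 × 10¹¹)) / 2.96 = 1.525 × 10⁷ N/m = 15.25 MN/m
  Case 3: k = (0.0091 × (8.21 × 10¹⁰)) / 4.15 = 1.8 × 10⁸ N/m = 180 MN/m
Ordering: 180 MN/m (case 3) > 82 MN/m (case 1) > 15.25 MN/m (case 2)
Final answer: 3, 1, 2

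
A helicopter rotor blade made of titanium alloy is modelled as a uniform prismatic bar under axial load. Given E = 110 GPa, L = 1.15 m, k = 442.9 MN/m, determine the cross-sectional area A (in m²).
Model: a uniform prismatic bar under axial load, so k = (A·E) / L.
Solve for A: A = (k·L) / E.
Convert to SI units:
  E = 110 GPa = 1.1 × 10¹¹ Pa
  k = 442.9 MN/m = 4.429 × 10⁸ N/m
Substitute:
  A = ((4.429 × 10⁸) × 1.15) / (1.1 × 10¹¹)
  A = 0.00463 m²
Final answer: A = 0.00463 m²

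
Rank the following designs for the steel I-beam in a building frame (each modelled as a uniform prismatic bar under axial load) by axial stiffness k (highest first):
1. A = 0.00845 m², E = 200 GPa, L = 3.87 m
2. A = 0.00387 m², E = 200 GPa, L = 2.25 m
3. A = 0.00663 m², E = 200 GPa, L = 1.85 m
Model: a uniform prismatic bar under axial load, so k = (A·E) / L (SI units).
  Case 1: k = (0.00845 × (2 × 10¹¹)) / 3.87 = 4.367 × 10⁸ N/m = 436.7 MN/m
  Case 2: k = (0.00387 × (2 × 10¹¹)) / 2.25 = 3.44 × 10⁸ N/m = 344 MN/m
  Case 3: k = (0.00663 × (2 × 10¹¹)) / 1.85 = 7.168 × 10⁸ N/m = 716.8 MN/m
Ordering: 716.8 MN/m (case 3) > 436.7 MN/m (case 1) > 344 MN/m (case 2)
Final answer: 3, 1, 2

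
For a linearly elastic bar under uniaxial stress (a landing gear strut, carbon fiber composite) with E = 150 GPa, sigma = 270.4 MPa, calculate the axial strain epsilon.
Model: a linearly elastic bar under uniaxial stress, so sigma = E·epsilon.
Solve for epsilon: epsilon = sigma / E.
Convert to SI units:
  E = 150 GPa = 1.5 × 10¹¹ Pa
  sigma = 270.4 MPa = 2.704 × 10⁸ Pa
Substitute:
  epsilon = (2.704 × 10⁸) / (1.5 × 10¹¹)
  epsilon = 0.001803
Final answer: epsilon = 0.001803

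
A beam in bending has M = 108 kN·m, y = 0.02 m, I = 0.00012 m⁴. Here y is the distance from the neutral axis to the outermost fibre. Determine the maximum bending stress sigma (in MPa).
Model: a beam in bending, so sigma = (M·y) / I.
Convert to SI units:
  M = 108 kN·m = 108000 N·m
Substitute:
  sigma = (108000 × 0.02) / 0.00012
  sigma = 1.8 × 10⁷ Pa
Convert: sigma = 1.8 × 10⁷ Pa = 18 MPa
Final answer: sigma = 18 MPa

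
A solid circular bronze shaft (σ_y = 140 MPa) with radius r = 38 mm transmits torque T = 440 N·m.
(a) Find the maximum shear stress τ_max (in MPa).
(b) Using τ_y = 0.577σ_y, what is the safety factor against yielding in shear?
(a) For a solid circular shaft, τ_max = T·r/J with J = π·r^4/2, i.e. τ_max = 2·T / (π·r^3). Convert r = 38 mm = 0.038 m.
  τ_max = (2 × 440) / (π × 0.038^3) = 5.105 × 10⁶ Pa = 5.105 MPa
(b) τ_y = 0.577 × 140 = 80.78 MPa
  SF = τ_y/τ_max = 80.78 / 5.105 = 15.82
Final answer: (a) τ_max = 5.105 MPa, (b) SF = 15.82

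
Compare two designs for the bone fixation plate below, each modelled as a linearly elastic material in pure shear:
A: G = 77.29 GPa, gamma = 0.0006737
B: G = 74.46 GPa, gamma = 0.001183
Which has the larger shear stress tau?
Model: a linearly elastic material in pure shear, so tau = G·gamma (SI units).
  A: tau = (7.729 × 10¹⁰) × 0.0006737 = 5.207 × 10⁷ Pa = 52.07 MPa
  B: tau = (7.446 × 10¹⁰) × 0.001183 = 8.809 × 10⁷ Pa = 88.09 MPa
88.09 MPa > 52.07 MPa, so B is larger.
Final answer: B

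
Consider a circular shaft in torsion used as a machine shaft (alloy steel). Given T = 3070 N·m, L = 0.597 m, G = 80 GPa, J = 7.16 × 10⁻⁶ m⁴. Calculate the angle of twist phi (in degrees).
Model: a circular shaft in torsion, so phi = (T·L) / (G·J).
Convert to SI units:
  G = 80 GPa = 8 × 10¹⁰ Pa
Substitute:
  phi = (3070 × 0.597) / ((8 × 10¹⁰) × (7.16 × 10⁻⁶))
  phi = 0.0032 rad
Convert to degrees: phi = 0.0032 × 180/π = 0.1833°
Final answer: phi = 0.1833°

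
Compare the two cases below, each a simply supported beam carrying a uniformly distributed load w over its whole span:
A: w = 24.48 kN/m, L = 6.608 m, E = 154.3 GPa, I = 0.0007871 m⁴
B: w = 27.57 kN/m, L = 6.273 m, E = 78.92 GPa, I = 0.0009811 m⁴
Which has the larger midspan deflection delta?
Model: a simply supported beam carrying a uniformly distributed load w over its whole span, so delta = (5·w·L^4) / (384·E·I) (SI units).
  A: delta = (5 × 24480 × 6.608^4) / (384 × (1.543 × 10¹¹) × 0.0007871) = 0.005004 m = 5.004 mm
  B: delta = (5 × 27570 × 6.273^4) / (384 × (7.892 × 10¹⁰) × 0.0009811) = 0.007179 m = 7.179 mm
7.179 mm > 5.004 mm, so B is larger.
Final answer: B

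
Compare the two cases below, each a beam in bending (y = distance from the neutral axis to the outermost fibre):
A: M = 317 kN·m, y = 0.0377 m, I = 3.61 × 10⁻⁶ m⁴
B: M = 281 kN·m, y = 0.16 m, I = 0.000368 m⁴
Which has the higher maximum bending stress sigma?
Model: a beam in bending (y = distance from the neutral axis to the outermost fibre), so sigma = (M·y) / I (SI units).
  A: sigma = (317000 × 0.0377) / (3.61 × 10⁻⁶) = 3.31 × 10⁹ Pa = 3310 MPa
  B: sigma = (281000 × 0.16) / 0.000368 = 1.222 × 10⁸ Pa = 122.2 MPa
3310 MPa > 122.2 MPa, so A is larger.
Final answer: A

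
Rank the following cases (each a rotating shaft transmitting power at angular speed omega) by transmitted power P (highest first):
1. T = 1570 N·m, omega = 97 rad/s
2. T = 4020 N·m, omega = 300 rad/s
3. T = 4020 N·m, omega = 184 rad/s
Model: a rotating shaft transmitting power at angular speed omega, so P = T·omega (SI units).
  Case 1: P = 1570 × 97 = 152300 W = 152.3 kW
  Case 2: P = 4020 × 300 = 1.206 × 10⁶ W = 1206 kW
  Case 3: P = 4020 × 184 = 739700 W = 739.7 kW
Ordering: 1206 kW (case 2) > 739.7 kW (case 3) > 152.3 kW (case 1)
Final answer: 2, 3, 1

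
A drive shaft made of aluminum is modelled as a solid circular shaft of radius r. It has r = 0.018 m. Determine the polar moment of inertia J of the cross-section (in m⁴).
Model: a solid circular shaft of radius r, so J = (π·r^4) / 2.
Substitute:
  J = (π × 0.018^4) / 2
  J = 1.649 × 10⁻⁷ m⁴
Final answer: J = 1.649 × 10⁻⁷ m⁴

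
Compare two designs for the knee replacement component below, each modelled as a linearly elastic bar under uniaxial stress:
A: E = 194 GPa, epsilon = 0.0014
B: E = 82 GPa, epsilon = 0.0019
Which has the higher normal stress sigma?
Model: a linearly elastic bar under uniaxial stress, so sigma = E·epsilon (SI units).
  A: sigma = (1.94 × 10¹¹) × 0.0014 = 2.716 × 10⁸ Pa = 271.6 MPa
  B: sigma = (8.2 × 10¹⁰) × 0.0019 = 1.558 × 10⁸ Pa = 155.8 MPa
271.6 MPa > 155.8 MPa, so A is larger.
Final answer: A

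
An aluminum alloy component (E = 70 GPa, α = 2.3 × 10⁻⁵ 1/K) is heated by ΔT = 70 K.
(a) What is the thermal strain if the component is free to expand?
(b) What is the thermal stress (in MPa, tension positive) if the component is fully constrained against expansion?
(a) Free thermal strain ε_th = α·ΔT = (2.3 × 10⁻⁵) × 70 = 0.00161
(b) Fully constrained, the expansion is suppressed, so σ = -E·α·ΔT. Convert E = 70 GPa = 7 × 10¹⁰ Pa.
  σ = -(7 × 10¹⁰) × (2.3 × 10⁻⁵) × 70 = -1.127 × 10⁸ Pa = -112.7 MPa (compressive)
Final answer: (a) ε_th = 0.00161, (b) σ = -112.7 MPa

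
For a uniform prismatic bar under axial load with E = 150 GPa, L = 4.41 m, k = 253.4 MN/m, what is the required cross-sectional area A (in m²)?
Model: a uniform prismatic bar under axial load, so k = (A·E) / L.
Solve for A: A = (k·L) / E.
Convert to SI units:
  E = 150 GPa = 1.5 × 10¹¹ Pa
  k = 253.4 MN/m = 2.534 × 10⁸ N/m
Substitute:
  A = ((2.534 × 10⁸) × 4.41) / (1.5 × 10¹¹)
  A = 0.00745 m²
Final answer: A = 0.00745 m²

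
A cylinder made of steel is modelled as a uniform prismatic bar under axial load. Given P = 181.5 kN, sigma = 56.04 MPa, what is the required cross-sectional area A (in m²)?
Model: a uniform prismatic bar under axial load, so sigma = P / A.
Solve for A: A = P / sigma.
Convert to SI units:
  P = 181.5 kN = 181500 N
  sigma = 56.04 MPa = 5.604 × 10⁷ Pa
Substitute:
  A = 181500 / (5.604 × 10⁷)
  A = 0.003239 m²
Final answer: A = 0.003239 m²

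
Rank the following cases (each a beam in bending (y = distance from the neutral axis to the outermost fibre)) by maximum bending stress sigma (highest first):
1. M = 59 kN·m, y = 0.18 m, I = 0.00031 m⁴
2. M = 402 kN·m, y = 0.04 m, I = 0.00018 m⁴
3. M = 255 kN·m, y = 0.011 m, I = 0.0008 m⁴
Model: a beam in bending (y = distance from the neutral axis to the outermost fibre), so sigma = (M·y) / I (SI units).
  Case 1: sigma = (59000 × 0.18) / 0.00031 = 3.426 × 10⁷ Pa = 34.26 MPa
  Case 2: sigma = (402000 × 0.04) / 0.00018 = 8.933 × 10⁷ Pa = 89.33 MPa
  Case 3: sigma = (255000 × 0.011) / 0.0008 = 3.506 × 10⁶ Pa = 3.506 MPa
Ordering: 89.33 MPa (case 2) > 34.26 MPa (case 1) > 3.506 MPa (case 3)
Final answer: 2, 1, 3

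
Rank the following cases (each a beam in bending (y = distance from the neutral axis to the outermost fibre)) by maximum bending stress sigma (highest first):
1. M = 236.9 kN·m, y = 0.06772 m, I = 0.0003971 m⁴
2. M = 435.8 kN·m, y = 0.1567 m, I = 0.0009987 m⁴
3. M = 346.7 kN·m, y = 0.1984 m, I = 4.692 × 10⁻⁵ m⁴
Model: a beam in bending (y = distance from the neutral axis to the outermost fibre), so sigma = (M·y) / I (SI units).
  Case 1: sigma = (236900 × 0.06772) / 0.0003971 = 4.04 × 10⁷ Pa = 40.4 MPa
  Case 2: sigma = (435800 × 0.1567) / 0.0009987 = 6.838 × 10⁷ Pa = 68.38 MPa
  Case 3: sigma = (346700 × 0.1984) / (4.692 × 10⁻⁵) = 1.466 × 10⁹ Pa = 1466 MPa
Ordering: 1466 MPa (case 3) > 68.38 MPa (case 2) > 40.4 MPa (case 1)
Final answer: 3, 2, 1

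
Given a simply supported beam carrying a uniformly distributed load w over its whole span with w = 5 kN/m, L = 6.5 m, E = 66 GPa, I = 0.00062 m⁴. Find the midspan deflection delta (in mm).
Model: a simply supported beam carrying a uniformly distributed load w over its whole span, so delta = (5·w·L^4) / (384·E·I).
Convert to SI units:
  w = 5 kN/m = 5000 N/m
  E = 66 GPa = 6.6 × 10¹⁰ Pa
Substitute:
  delta = (5 × 5000 × 6.5^4) / (384 × (6.6 × 10¹⁰) × 0.00062)
  delta = 0.00284 m
Convert: delta = 0.00284 m = 2.84 mm
Final answer: delta = 2.84 mm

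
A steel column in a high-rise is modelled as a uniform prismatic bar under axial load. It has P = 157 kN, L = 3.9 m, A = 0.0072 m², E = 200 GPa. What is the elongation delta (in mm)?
Model: a uniform prismatic bar under axial load, so delta = (P·L) / (A·E).
Convert to SI units:
  P = 157 kN = 157000 N
  E = 200 GPa = 2 × 10¹¹ Pa
Substitute:
  delta = (157000 × 3.9) / (0.0072 × (2 × 10¹¹))
  delta = 0.0004252 m
Convert: delta = 0.0004252 m = 0.4252 mm
Final answer: delta = 0.4252 mm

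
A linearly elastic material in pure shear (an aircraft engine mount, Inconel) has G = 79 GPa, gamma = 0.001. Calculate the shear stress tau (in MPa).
Model: a linearly elastic material in pure shear, so tau = G·gamma.
Convert to SI units:
  G = 79 GPa = 7.9 × 10¹⁰ Pa
Substitute:
  tau = (7.9 × 10¹⁰) × 0.001
  tau = 7.9 × 10⁷ Pa
Convert: tau = 7.9 × 10⁷ Pa = 79 MPa
Final answer: tau = 79 MPa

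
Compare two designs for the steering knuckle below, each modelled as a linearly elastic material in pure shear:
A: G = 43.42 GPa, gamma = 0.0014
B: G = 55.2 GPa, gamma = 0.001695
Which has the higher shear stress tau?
Model: a linearly elastic material in pure shear, so tau = G·gamma (SI units).
  A: tau = (4.342 × 10¹⁰) × 0.0014 = 6.079 × 10⁷ Pa = 60.79 MPa
  B: tau = (5.52 × 10¹⁰) × 0.001695 = 9.356 × 10⁷ Pa = 93.56 MPa
93.56 MPa > 60.79 MPa, so B is larger.
Final answer: B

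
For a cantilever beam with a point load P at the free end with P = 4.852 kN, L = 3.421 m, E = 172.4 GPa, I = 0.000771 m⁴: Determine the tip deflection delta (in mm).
Model: a cantilever beam with a point load P at the free end, so delta = (P·L^3) / (3·E·I).
Convert to SI units:
  P = 4.852 kN = 4852 N
  E = 172.4 GPa = 1.724 × 10¹¹ Pa
Substitute:
  delta = (4852 × 3.421^3) / (3 × (1.724 × 10¹¹) × 0.000771)
  delta = 0.0004872 m
Convert: delta = 0.0004872 m = 0.4872 mm
Final answer: delta = 0.4872 mm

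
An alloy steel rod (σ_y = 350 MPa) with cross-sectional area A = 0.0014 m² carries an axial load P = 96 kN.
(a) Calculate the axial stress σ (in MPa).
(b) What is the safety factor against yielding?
(a) Axial stress σ = P/A. Convert P = 96 kN = 96000 N.
  σ = 96000 / 0.0014 = 6.857 × 10⁷ Pa = 68.57 MPa
(b) Safety factor SF = σ_y/σ = 350 / 68.57 = 5.104
Final answer: (a) σ = 68.57 MPa, (b) SF = 5.104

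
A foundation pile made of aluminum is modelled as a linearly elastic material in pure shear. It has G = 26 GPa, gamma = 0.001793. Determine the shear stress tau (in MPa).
Model: a linearly elastic material in pure shear, so tau = G·gamma.
Convert to SI units:
  G = 26 GPa = 2.6 × 10¹⁰ Pa
Substitute:
  tau = (2.6 × 10¹⁰) × 0.001793
  tau = 4.662 × 10⁷ Pa
Convert: tau = 4.662 × 10⁷ Pa = 46.62 MPa
Final answer: tau = 46.62 MPa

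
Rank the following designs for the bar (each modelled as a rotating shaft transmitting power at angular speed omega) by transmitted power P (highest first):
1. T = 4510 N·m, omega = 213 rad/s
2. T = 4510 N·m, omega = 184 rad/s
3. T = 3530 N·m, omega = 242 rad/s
Model: a rotating shaft transmitting power at angular speed omega, so P = T·omega (SI units).
  Case 1: P = 4510 × 213 = 960600 W = 960.6 kW
  Case 2: P = 4510 × 184 = 829800 W = 829.8 kW
  Case 3: P = 3530 × 242 = 854300 W = 854.3 kW
Ordering: 960.6 kW (case 1) > 854.3 kW (case 3) > 829.8 kW (case 2)
Final answer: 1, 3, 2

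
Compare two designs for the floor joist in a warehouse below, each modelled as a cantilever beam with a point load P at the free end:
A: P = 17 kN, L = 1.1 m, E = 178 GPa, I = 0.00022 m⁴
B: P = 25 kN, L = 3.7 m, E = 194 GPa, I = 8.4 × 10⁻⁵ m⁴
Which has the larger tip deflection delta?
Model: a cantilever beam with a point load P at the free end, so delta = (P·L^3) / (3·E·I) (SI units).
  A: delta = (17000 × 1.1^3) / (3 × (1.78 × 10¹¹) × 0.00022) = 0.0001926 m = 0.1926 mm
  B: delta = (25000 × 3.7^3) / (3 × (1.94 × 10¹¹) × (8.4 × 10⁻⁵)) = 0.0259 m = 25.9 mm
25.9 mm > 0.1926 mm, so B is larger.
Final answer: B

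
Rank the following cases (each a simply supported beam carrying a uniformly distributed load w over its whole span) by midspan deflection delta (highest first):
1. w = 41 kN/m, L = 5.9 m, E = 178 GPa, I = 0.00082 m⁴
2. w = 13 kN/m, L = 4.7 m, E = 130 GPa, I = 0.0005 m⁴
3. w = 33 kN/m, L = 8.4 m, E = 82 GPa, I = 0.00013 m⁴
Model: a simply supported beam carrying a uniformly distributed load w over its whole span, so delta = (5·w·L^4) / (384·E·I) (SI units).
  Case 1: delta = (5 × 41000 × 5.9^4) / (384 × (1.78 × 10¹¹) × 0.00082) = 0.004432 m = 4.432 mm
  Case 2: delta = (5 × 13000 × 4.7^4) / (384 × (1.3 × 10¹¹) × 0.0005) = 0.001271 m = 1.271 mm
  Case 3: delta = (5 × 33000 × 8.4^4) / (384 × (8.2 × 10¹⁰) × 0.00013) = 0.2007 m = 200.7 mm
Ordering: 200.7 mm (case 3) > 4.432 mm (case 1) > 1.271 mm (case 2)
Final answer: 3, 1, 2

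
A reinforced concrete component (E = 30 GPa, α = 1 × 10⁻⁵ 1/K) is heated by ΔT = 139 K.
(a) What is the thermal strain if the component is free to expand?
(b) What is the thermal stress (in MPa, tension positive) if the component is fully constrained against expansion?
(a) Free thermal strain ε_th = α·ΔT = (1 × 10⁻⁵) × 139 = 0.00139
(b) Fully constrained, the expansion is suppressed, so σ = -E·α·ΔT. Convert E = 30 GPa = 3 × 10¹⁰ Pa.
  σ = -(3 × 10¹⁰) × (1 × 10⁻⁵) × 139 = -4.17 × 10⁷ Pa = -41.7 MPa (compressive)
Final answer: (a) ε_th = 0.00139, (b) σ = -41.7 MPa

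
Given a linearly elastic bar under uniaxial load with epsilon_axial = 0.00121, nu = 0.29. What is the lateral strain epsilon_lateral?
Model: a linearly elastic bar under uniaxial load, so epsilon_lateral = -nu·epsilon_axial.
Substitute:
  epsilon_lateral = -(0.29 × 0.00121)
  epsilon_lateral = -0.0003509
Final answer: epsilon_lateral = -0.0003509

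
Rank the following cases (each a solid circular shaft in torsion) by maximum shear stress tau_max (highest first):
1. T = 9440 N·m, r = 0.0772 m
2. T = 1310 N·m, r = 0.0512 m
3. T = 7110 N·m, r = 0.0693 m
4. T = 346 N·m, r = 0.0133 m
Model: a solid circular shaft in torsion, so tau_max = (2·T) / (π·r^3) (SI units).
  Case 1: tau_max = (2 × 9440) / (π × 0.0772^3) = 1.306 × 10⁷ Pa = 13.06 MPa
  Case 2: tau_max = (2 × 1310) / (π × 0.0512^3) = 6.214 × 10⁶ Pa = 6.214 MPa
  Case 3: tau_max = (2 × 7110) / (π × 0.0693^3) = 1.36 × 10⁷ Pa = 13.6 MPa
  Case 4: tau_max = (2 × 346) / (π × 0.0133^3) = 9.363 × 10⁷ Pa = 93.63 MPa
Ordering: 93.63 MPa (case 4) > 13.6 MPa (case 3) > 13.06 MPa (case 1) > 6.214 MPa (case 2)
Final answer: 4, 3, 1, 2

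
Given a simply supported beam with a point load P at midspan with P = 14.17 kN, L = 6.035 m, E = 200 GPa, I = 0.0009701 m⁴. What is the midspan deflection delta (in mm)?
Model: a simply supported beam with a point load P at midspan, so delta = (P·L^3) / (48·E·I).
Convert to SI units:
  P = 14.17 kN = 14170 N
  E = 200 GPa = 2 × 10¹¹ Pa
Substitute:
  delta = (14170 × 6.035^3) / (48 × (2 × 10¹¹) × 0.0009701)
  delta = 0.0003344 m
Convert: delta = 0.0003344 m = 0.3344 mm
Final answer: delta = 0.3344 mm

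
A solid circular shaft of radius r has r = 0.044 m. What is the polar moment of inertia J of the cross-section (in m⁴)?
Model: a solid circular shaft of radius r, so J = (π·r^4) / 2.
Substitute:
  J = (π × 0.044^4) / 2
  J = 5.887 × 10⁻⁶ m⁴
Final answer: J = 5.887 × 10⁻⁶ m⁴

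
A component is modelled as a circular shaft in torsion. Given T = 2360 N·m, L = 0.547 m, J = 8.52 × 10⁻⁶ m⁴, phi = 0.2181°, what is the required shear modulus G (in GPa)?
Model: a circular shaft in torsion, so phi = (T·L) / (G·J).
Solve for G: G = (T·L) / (phi·J).
Convert to SI units:
  phi = 0.2181° = 0.003807 rad
Substitute:
  G = (2360 × 0.547) / (0.003807 × (8.52 × 10⁻⁶))
  G = 3.98 × 10¹⁰ Pa
Convert: G = 3.98 × 10¹⁰ Pa = 39.8 GPa
Final answer: G = 39.8 GPa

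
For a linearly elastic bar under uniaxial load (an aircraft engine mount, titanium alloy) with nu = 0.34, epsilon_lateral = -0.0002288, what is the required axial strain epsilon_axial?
Model: a linearly elastic bar under uniaxial load, so epsilon_lateral = -nu·epsilon_axial.
Solve for epsilon_axial: epsilon_axial = -epsilon_lateral / nu.
Substitute:
  epsilon_axial = -(-0.0002288) / 0.34
  epsilon_axial = 0.0006729
Final answer: epsilon_axial = 0.0006729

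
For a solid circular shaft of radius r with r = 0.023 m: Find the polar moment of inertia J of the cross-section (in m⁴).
Model: a solid circular shaft of radius r, so J = (π·r^4) / 2.
Substitute:
  J = (π × 0.023^4) / 2
  J = 4.396 × 10⁻⁷ m⁴
Final answer: J = 4.396 × 10⁻⁷ m⁴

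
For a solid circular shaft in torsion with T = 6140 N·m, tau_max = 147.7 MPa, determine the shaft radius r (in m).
Model: a solid circular shaft in torsion, so tau_max = (2·T) / (π·r^3).
Solve for r: r = ((2·T) / (π·tau_max))^(1/3).
Convert to SI units:
  tau_max = 147.7 MPa = 1.477 × 10⁸ Pa
Substitute:
  r = ((2 × 6140) / (π × (1.477 × 10⁸)))^(1/3)
  r = 0.0298 m
Final answer: r = 0.0298 m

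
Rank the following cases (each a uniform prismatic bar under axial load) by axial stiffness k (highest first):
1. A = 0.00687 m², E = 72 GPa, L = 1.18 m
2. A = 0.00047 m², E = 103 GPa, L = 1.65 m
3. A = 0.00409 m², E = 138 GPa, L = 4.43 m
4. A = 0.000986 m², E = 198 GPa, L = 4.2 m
Model: a uniform prismatic bar under axial load, so k = (A·E) / L (SI units).
  Case 1: k = (0.00687 × (7.2 × 10¹⁰)) / 1.18 = 4.192 × 10⁸ N/m = 419.2 MN/m
  Case 2: k = (0.00047 × (1.03 × 10¹¹)) / 1.65 = 2.934 × 10⁷ N/m = 29.34 MN/m
  Case 3: k = (0.00409 × (1.38 × 10¹¹)) / 4.43 = 1.274 × 10⁸ N/m = 127.4 MN/m
  Case 4: k = (0.000986 × (1.98 × 10¹¹)) / 4.2 = 4.648 × 10⁷ N/m = 46.48 MN/m
Ordering: 419.2 MN/m (case 1) > 127.4 MN/m (case 3) > 46.48 MN/m (case 4) > 29.34 MN/m (case 2)
Final answer: 1, 3, 4, 2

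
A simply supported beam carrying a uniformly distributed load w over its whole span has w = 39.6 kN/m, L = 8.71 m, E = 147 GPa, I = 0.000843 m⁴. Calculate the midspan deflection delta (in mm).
Model: a simply supported beam carrying a uniformly distributed load w over its whole span, so delta = (5·w·L^4) / (384·E·I).
Convert to SI units:
  w = 39.6 kN/m = 39600 N/m
  E = 147 GPa = 1.47 × 10¹¹ Pa
Substitute:
  delta = (5 × 39600 × 8.71^4) / (384 × (1.47 × 10¹¹) × 0.000843)
  delta = 0.02395 m
Convert: delta = 0.02395 m = 23.95 mm
Final answer: delta = 23.95 mm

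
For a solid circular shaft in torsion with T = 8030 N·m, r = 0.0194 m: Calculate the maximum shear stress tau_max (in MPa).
Model: a solid circular shaft in torsion, so tau_max = (2·T) / (π·r^3).
Substitute:
  tau_max = (2 × 8030) / (π × 0.0194^3)
  tau_max = 7.001 × 10⁸ Pa
Convert: tau_max = 7.001 × 10⁸ Pa = 700.1 MPa
Final answer: tau_max = 700.1 MPa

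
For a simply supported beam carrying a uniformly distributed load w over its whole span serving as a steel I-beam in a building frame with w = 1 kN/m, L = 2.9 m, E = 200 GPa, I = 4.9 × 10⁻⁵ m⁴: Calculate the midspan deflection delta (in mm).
Model: a simply supported beam carrying a uniformly distributed load w over its whole span, so delta = (5·w·L^4) / (384·E·I).
Convert to SI units:
  w = 1 kN/m = 1000 N/m
  E = 200 GPa = 2 × 10¹¹ Pa
Substitute:
  delta = (5 × 1000 × 2.9^4) / (384 × (2 × 10¹¹) × (4.9 × 10⁻⁵))
  delta = 9.397 × 10⁻⁵ m
Convert: delta = 9.397 × 10⁻⁵ m = 0.09397 mm
Final answer: delta = 0.09397 mm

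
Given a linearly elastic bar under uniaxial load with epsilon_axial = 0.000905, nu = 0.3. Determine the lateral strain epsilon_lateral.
Model: a linearly elastic bar under uniaxial load, so epsilon_lateral = -nu·epsilon_axial.
Substitute:
  epsilon_lateral = -(0.3 × 0.000905)
  epsilon_lateral = -0.0002715
Final answer: epsilon_lateral = -0.0002715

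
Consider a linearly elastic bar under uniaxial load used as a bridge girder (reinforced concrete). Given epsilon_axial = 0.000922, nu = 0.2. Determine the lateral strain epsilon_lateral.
Model: a linearly elastic bar under uniaxial load, so epsilon_lateral = -nu·epsilon_axial.
Substitute:
  epsilon_lateral = -(0.2 × 0.000922)
  epsilon_lateral = -0.0001844
Final answer: epsilon_lateral = -0.0001844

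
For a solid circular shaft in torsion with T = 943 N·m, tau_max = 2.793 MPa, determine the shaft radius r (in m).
Model: a solid circular shaft in torsion, so tau_max = (2·T) / (π·r^3).
Solve for r: r = ((2·T) / (π·tau_max))^(1/3).
Convert to SI units:
  tau_max = 2.793 MPa = 2.793 × 10⁶ Pa
Substitute:
  r = ((2 × 943) / (π × (2.793 × 10⁶)))^(1/3)
  r = 0.0599 m
Final answer: r = 0.0599 m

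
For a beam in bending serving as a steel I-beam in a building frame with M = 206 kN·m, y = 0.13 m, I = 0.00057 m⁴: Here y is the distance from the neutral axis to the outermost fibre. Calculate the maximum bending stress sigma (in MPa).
Model: a beam in bending, so sigma = (M·y) / I.
Convert to SI units:
  M = 206 kN·m = 206000 N·m
Substitute:
  sigma = (206000 × 0.13) / 0.00057
  sigma = 4.698 × 10⁷ Pa
Convert: sigma = 4.698 × 10⁷ Pa = 46.98 MPa
Final answer: sigma = 46.98 MPa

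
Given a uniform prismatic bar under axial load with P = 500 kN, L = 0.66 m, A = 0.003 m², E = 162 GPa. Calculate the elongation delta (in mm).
Model: a uniform prismatic bar under axial load, so delta = (P·L) / (A·E).
Convert to SI units:
  P = 500 kN = 500000 N
  E = 162 GPa = 1.62 × 10¹¹ Pa
Substitute:
  delta = (500000 × 0.66) / (0.003 × (1.62 × 10¹¹))
  delta = 0.000679 m
Convert: delta = 0.000679 m = 0.679 mm
Final answer: delta = 0.679 mm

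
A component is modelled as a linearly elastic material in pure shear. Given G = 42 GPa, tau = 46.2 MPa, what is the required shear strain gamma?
Model: a linearly elastic material in pure shear, so tau = G·gamma.
Solve for gamma: gamma = tau / G.
Convert to SI units:
  G = 42 GPa = 4.2 × 10¹⁰ Pa
  tau = 46.2 MPa = 4.62 × 10⁷ Pa
Substitute:
  gamma = (4.62 × 10⁷) / (4.2 × 10¹⁰)
  gamma = 0.0011
Final answer: gamma = 0.0011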